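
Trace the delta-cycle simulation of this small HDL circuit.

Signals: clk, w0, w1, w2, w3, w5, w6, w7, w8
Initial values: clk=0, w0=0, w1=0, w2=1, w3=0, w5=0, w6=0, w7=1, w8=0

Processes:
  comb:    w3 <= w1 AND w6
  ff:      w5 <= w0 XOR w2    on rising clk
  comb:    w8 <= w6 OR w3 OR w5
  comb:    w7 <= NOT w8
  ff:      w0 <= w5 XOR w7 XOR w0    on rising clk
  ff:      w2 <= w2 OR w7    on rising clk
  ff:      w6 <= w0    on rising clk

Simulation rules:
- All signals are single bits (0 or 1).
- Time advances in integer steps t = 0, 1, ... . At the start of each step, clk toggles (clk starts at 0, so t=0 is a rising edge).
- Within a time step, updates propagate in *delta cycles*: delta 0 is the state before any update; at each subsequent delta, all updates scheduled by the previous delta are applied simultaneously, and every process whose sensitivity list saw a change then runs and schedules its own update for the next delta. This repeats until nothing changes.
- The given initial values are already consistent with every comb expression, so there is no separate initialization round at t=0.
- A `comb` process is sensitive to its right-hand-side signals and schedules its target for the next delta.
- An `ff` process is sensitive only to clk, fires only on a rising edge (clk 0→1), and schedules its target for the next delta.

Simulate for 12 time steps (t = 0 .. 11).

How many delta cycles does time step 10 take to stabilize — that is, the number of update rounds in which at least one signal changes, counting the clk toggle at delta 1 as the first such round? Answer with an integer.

t0.Δ0 w6=0 w1=0 w7=1 w0=0 w2=1 w8=0 w5=0 clk=0 w3=0
t0.Δ1 w6=0 w1=0 w7=1 w0=0 w2=1 w8=0 w5=0 clk=1 w3=0
t0.Δ2 w6=0 w1=0 w7=1 w0=1 w2=1 w8=0 w5=1 clk=1 w3=0
t0.Δ3 w6=0 w1=0 w7=1 w0=1 w2=1 w8=1 w5=1 clk=1 w3=0
t0.Δ4 w6=0 w1=0 w7=0 w0=1 w2=1 w8=1 w5=1 clk=1 w3=0
t1.Δ0 w6=0 w1=0 w7=0 w0=1 w2=1 w8=1 w5=1 clk=1 w3=0
t1.Δ1 w6=0 w1=0 w7=0 w0=1 w2=1 w8=1 w5=1 clk=0 w3=0
t2.Δ0 w6=0 w1=0 w7=0 w0=1 w2=1 w8=1 w5=1 clk=0 w3=0
t2.Δ1 w6=0 w1=0 w7=0 w0=1 w2=1 w8=1 w5=1 clk=1 w3=0
t2.Δ2 w6=1 w1=0 w7=0 w0=0 w2=1 w8=1 w5=0 clk=1 w3=0
t3.Δ0 w6=1 w1=0 w7=0 w0=0 w2=1 w8=1 w5=0 clk=1 w3=0
t3.Δ1 w6=1 w1=0 w7=0 w0=0 w2=1 w8=1 w5=0 clk=0 w3=0
t4.Δ0 w6=1 w1=0 w7=0 w0=0 w2=1 w8=1 w5=0 clk=0 w3=0
t4.Δ1 w6=1 w1=0 w7=0 w0=0 w2=1 w8=1 w5=0 clk=1 w3=0
t4.Δ2 w6=0 w1=0 w7=0 w0=0 w2=1 w8=1 w5=1 clk=1 w3=0
t5.Δ0 w6=0 w1=0 w7=0 w0=0 w2=1 w8=1 w5=1 clk=1 w3=0
t5.Δ1 w6=0 w1=0 w7=0 w0=0 w2=1 w8=1 w5=1 clk=0 w3=0
t6.Δ0 w6=0 w1=0 w7=0 w0=0 w2=1 w8=1 w5=1 clk=0 w3=0
t6.Δ1 w6=0 w1=0 w7=0 w0=0 w2=1 w8=1 w5=1 clk=1 w3=0
t6.Δ2 w6=0 w1=0 w7=0 w0=1 w2=1 w8=1 w5=1 clk=1 w3=0
t7.Δ0 w6=0 w1=0 w7=0 w0=1 w2=1 w8=1 w5=1 clk=1 w3=0
t7.Δ1 w6=0 w1=0 w7=0 w0=1 w2=1 w8=1 w5=1 clk=0 w3=0
t8.Δ0 w6=0 w1=0 w7=0 w0=1 w2=1 w8=1 w5=1 clk=0 w3=0
t8.Δ1 w6=0 w1=0 w7=0 w0=1 w2=1 w8=1 w5=1 clk=1 w3=0
t8.Δ2 w6=1 w1=0 w7=0 w0=0 w2=1 w8=1 w5=0 clk=1 w3=0
t9.Δ0 w6=1 w1=0 w7=0 w0=0 w2=1 w8=1 w5=0 clk=1 w3=0
t9.Δ1 w6=1 w1=0 w7=0 w0=0 w2=1 w8=1 w5=0 clk=0 w3=0
t10.Δ0 w6=1 w1=0 w7=0 w0=0 w2=1 w8=1 w5=0 clk=0 w3=0
t10.Δ1 w6=1 w1=0 w7=0 w0=0 w2=1 w8=1 w5=0 clk=1 w3=0
t10.Δ2 w6=0 w1=0 w7=0 w0=0 w2=1 w8=1 w5=1 clk=1 w3=0
t11.Δ0 w6=0 w1=0 w7=0 w0=0 w2=1 w8=1 w5=1 clk=1 w3=0
t11.Δ1 w6=0 w1=0 w7=0 w0=0 w2=1 w8=1 w5=1 clk=0 w3=0

2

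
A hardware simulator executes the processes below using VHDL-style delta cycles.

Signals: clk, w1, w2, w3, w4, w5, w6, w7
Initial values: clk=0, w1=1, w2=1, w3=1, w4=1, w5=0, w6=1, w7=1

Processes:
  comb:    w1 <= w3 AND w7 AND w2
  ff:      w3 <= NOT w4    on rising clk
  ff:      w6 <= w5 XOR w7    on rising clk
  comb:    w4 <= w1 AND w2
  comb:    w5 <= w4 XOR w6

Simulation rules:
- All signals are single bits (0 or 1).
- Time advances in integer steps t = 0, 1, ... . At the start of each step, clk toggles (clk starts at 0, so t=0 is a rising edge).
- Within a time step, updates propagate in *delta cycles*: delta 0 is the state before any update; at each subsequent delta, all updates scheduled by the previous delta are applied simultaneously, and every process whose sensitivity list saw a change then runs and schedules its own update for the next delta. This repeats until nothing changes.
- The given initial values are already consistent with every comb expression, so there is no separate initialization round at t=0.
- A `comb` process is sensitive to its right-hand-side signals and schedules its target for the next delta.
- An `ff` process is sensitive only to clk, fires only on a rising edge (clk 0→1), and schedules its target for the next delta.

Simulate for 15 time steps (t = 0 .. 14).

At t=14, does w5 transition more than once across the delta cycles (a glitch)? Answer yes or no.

[bits: w1,clk,w3,w4,w5,w6,w2,w7]
t=0: Δ0=10110111 Δ1=11110111 Δ2=11010111 Δ3=01010111 Δ4=01000111 Δ5=01001111 | 5Δ
t=1: Δ0=01001111 Δ1=00001111 | 1Δ
t=2: Δ0=00001111 Δ1=01001111 Δ2=01101011 Δ3=11100011 Δ4=11110011 Δ5=11111011 | 5Δ
t=3: Δ0=11111011 Δ1=10111011 | 1Δ
t=4: Δ0=10111011 Δ1=11111011 Δ2=11011011 Δ3=01011011 Δ4=01001011 Δ5=01000011 | 5Δ
t=5: Δ0=01000011 Δ1=00000011 | 1Δ
t=6: Δ0=00000011 Δ1=01000011 Δ2=01100111 Δ3=11101111 Δ4=11111111 Δ5=11110111 | 5Δ
t=7: Δ0=11110111 Δ1=10110111 | 1Δ
t=8: Δ0=10110111 Δ1=11110111 Δ2=11010111 Δ3=01010111 Δ4=01000111 Δ5=01001111 | 5Δ
t=9: Δ0=01001111 Δ1=00001111 | 1Δ
t=10: Δ0=00001111 Δ1=01001111 Δ2=01101011 Δ3=11100011 Δ4=11110011 Δ5=11111011 | 5Δ
t=11: Δ0=11111011 Δ1=10111011 | 1Δ
t=12: Δ0=10111011 Δ1=11111011 Δ2=11011011 Δ3=01011011 Δ4=01001011 Δ5=01000011 | 5Δ
t=13: Δ0=01000011 Δ1=00000011 | 1Δ
t=14: Δ0=00000011 Δ1=01000011 Δ2=01100111 Δ3=11101111 Δ4=11111111 Δ5=11110111 | 5Δ

yes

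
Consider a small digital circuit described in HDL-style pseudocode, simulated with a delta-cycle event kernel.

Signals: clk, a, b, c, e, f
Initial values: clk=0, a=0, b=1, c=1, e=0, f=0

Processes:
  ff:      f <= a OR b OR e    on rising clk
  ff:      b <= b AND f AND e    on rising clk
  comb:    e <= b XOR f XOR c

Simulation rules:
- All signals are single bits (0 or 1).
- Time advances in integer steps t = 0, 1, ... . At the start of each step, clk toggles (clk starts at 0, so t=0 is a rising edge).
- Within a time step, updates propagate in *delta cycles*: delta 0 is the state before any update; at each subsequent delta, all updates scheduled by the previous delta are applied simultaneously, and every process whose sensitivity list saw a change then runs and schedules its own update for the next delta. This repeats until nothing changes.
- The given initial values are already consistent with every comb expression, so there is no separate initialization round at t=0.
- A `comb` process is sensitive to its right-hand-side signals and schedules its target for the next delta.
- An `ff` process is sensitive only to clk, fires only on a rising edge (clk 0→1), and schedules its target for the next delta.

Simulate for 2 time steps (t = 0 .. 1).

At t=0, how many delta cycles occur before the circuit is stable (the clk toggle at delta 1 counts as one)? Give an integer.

t0.Δ0 b=1 clk=0 e=0 f=0 c=1 a=0
t0.Δ1 b=1 clk=1 e=0 f=0 c=1 a=0
t0.Δ2 b=0 clk=1 e=0 f=1 c=1 a=0
t1.Δ0 b=0 clk=1 e=0 f=1 c=1 a=0
t1.Δ1 b=0 clk=0 e=0 f=1 c=1 a=0

2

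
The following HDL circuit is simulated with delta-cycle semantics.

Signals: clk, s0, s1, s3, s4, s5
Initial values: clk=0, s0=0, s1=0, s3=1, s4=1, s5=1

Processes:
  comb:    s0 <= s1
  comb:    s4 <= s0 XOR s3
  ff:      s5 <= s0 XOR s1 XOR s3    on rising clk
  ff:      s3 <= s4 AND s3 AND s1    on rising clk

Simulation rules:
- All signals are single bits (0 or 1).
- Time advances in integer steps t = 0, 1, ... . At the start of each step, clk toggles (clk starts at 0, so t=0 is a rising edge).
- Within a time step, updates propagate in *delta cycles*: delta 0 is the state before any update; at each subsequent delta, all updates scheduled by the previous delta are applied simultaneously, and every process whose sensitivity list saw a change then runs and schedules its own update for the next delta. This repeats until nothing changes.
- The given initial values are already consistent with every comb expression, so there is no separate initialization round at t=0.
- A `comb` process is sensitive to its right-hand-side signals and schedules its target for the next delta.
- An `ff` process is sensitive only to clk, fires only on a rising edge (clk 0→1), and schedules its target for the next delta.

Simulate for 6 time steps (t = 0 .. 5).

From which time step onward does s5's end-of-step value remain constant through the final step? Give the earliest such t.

t0.Δ0 s1=0 clk=0 s3=1 s0=0 s5=1 s4=1
t0.Δ1 s1=0 clk=1 s3=1 s0=0 s5=1 s4=1
t0.Δ2 s1=0 clk=1 s3=0 s0=0 s5=1 s4=1
t0.Δ3 s1=0 clk=1 s3=0 s0=0 s5=1 s4=0
t1.Δ0 s1=0 clk=1 s3=0 s0=0 s5=1 s4=0
t1.Δ1 s1=0 clk=0 s3=0 s0=0 s5=1 s4=0
t2.Δ0 s1=0 clk=0 s3=0 s0=0 s5=1 s4=0
t2.Δ1 s1=0 clk=1 s3=0 s0=0 s5=1 s4=0
t2.Δ2 s1=0 clk=1 s3=0 s0=0 s5=0 s4=0
t3.Δ0 s1=0 clk=1 s3=0 s0=0 s5=0 s4=0
t3.Δ1 s1=0 clk=0 s3=0 s0=0 s5=0 s4=0
t4.Δ0 s1=0 clk=0 s3=0 s0=0 s5=0 s4=0
t4.Δ1 s1=0 clk=1 s3=0 s0=0 s5=0 s4=0
t5.Δ0 s1=0 clk=1 s3=0 s0=0 s5=0 s4=0
t5.Δ1 s1=0 clk=0 s3=0 s0=0 s5=0 s4=0

2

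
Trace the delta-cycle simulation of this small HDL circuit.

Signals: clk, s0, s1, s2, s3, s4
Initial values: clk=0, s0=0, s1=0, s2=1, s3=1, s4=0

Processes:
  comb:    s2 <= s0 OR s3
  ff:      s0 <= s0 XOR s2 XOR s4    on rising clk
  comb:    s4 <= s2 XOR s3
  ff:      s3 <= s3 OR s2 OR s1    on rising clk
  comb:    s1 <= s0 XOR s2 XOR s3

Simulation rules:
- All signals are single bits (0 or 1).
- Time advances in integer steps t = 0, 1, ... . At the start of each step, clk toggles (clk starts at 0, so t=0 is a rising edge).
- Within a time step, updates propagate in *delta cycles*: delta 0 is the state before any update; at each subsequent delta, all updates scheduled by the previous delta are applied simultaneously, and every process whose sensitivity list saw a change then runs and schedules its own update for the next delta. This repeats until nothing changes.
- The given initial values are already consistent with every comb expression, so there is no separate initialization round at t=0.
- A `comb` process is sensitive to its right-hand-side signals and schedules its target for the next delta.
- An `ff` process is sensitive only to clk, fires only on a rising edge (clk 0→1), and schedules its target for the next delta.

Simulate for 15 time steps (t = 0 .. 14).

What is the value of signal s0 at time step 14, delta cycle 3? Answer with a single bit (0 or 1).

t0.Δ0 s3=1 s4=0 s0=0 s2=1 s1=0 clk=0
t0.Δ1 s3=1 s4=0 s0=0 s2=1 s1=0 clk=1
t0.Δ2 s3=1 s4=0 s0=1 s2=1 s1=0 clk=1
t0.Δ3 s3=1 s4=0 s0=1 s2=1 s1=1 clk=1
t1.Δ0 s3=1 s4=0 s0=1 s2=1 s1=1 clk=1
t1.Δ1 s3=1 s4=0 s0=1 s2=1 s1=1 clk=0
t2.Δ0 s3=1 s4=0 s0=1 s2=1 s1=1 clk=0
t2.Δ1 s3=1 s4=0 s0=1 s2=1 s1=1 clk=1
t2.Δ2 s3=1 s4=0 s0=0 s2=1 s1=1 clk=1
t2.Δ3 s3=1 s4=0 s0=0 s2=1 s1=0 clk=1
t3.Δ0 s3=1 s4=0 s0=0 s2=1 s1=0 clk=1
t3.Δ1 s3=1 s4=0 s0=0 s2=1 s1=0 clk=0
t4.Δ0 s3=1 s4=0 s0=0 s2=1 s1=0 clk=0
t4.Δ1 s3=1 s4=0 s0=0 s2=1 s1=0 clk=1
t4.Δ2 s3=1 s4=0 s0=1 s2=1 s1=0 clk=1
t4.Δ3 s3=1 s4=0 s0=1 s2=1 s1=1 clk=1
t5.Δ0 s3=1 s4=0 s0=1 s2=1 s1=1 clk=1
t5.Δ1 s3=1 s4=0 s0=1 s2=1 s1=1 clk=0
t6.Δ0 s3=1 s4=0 s0=1 s2=1 s1=1 clk=0
t6.Δ1 s3=1 s4=0 s0=1 s2=1 s1=1 clk=1
t6.Δ2 s3=1 s4=0 s0=0 s2=1 s1=1 clk=1
t6.Δ3 s3=1 s4=0 s0=0 s2=1 s1=0 clk=1
t7.Δ0 s3=1 s4=0 s0=0 s2=1 s1=0 clk=1
t7.Δ1 s3=1 s4=0 s0=0 s2=1 s1=0 clk=0
t8.Δ0 s3=1 s4=0 s0=0 s2=1 s1=0 clk=0
t8.Δ1 s3=1 s4=0 s0=0 s2=1 s1=0 clk=1
t8.Δ2 s3=1 s4=0 s0=1 s2=1 s1=0 clk=1
t8.Δ3 s3=1 s4=0 s0=1 s2=1 s1=1 clk=1
t9.Δ0 s3=1 s4=0 s0=1 s2=1 s1=1 clk=1
t9.Δ1 s3=1 s4=0 s0=1 s2=1 s1=1 clk=0
t10.Δ0 s3=1 s4=0 s0=1 s2=1 s1=1 clk=0
t10.Δ1 s3=1 s4=0 s0=1 s2=1 s1=1 clk=1
t10.Δ2 s3=1 s4=0 s0=0 s2=1 s1=1 clk=1
t10.Δ3 s3=1 s4=0 s0=0 s2=1 s1=0 clk=1
t11.Δ0 s3=1 s4=0 s0=0 s2=1 s1=0 clk=1
t11.Δ1 s3=1 s4=0 s0=0 s2=1 s1=0 clk=0
t12.Δ0 s3=1 s4=0 s0=0 s2=1 s1=0 clk=0
t12.Δ1 s3=1 s4=0 s0=0 s2=1 s1=0 clk=1
t12.Δ2 s3=1 s4=0 s0=1 s2=1 s1=0 clk=1
t12.Δ3 s3=1 s4=0 s0=1 s2=1 s1=1 clk=1
t13.Δ0 s3=1 s4=0 s0=1 s2=1 s1=1 clk=1
t13.Δ1 s3=1 s4=0 s0=1 s2=1 s1=1 clk=0
t14.Δ0 s3=1 s4=0 s0=1 s2=1 s1=1 clk=0
t14.Δ1 s3=1 s4=0 s0=1 s2=1 s1=1 clk=1
t14.Δ2 s3=1 s4=0 s0=0 s2=1 s1=1 clk=1
t14.Δ3 s3=1 s4=0 s0=0 s2=1 s1=0 clk=1

0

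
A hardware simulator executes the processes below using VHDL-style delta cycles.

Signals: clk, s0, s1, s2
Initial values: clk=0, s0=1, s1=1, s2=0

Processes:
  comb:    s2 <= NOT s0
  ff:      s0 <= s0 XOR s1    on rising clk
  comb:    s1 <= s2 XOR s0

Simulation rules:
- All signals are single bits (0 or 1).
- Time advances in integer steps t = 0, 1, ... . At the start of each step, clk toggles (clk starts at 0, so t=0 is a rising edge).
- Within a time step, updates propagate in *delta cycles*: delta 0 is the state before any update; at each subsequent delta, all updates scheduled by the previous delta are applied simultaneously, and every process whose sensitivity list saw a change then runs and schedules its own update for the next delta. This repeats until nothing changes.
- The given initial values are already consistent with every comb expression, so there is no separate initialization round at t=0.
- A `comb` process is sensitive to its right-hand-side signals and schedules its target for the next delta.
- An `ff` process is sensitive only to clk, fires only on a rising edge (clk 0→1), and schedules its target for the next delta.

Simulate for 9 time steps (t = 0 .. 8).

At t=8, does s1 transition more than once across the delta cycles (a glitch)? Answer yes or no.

[bits: s2,clk,s1,s0]
t=0: Δ0=0011 Δ1=0111 Δ2=0110 Δ3=1100 Δ4=1110 | 4Δ
t=1: Δ0=1110 Δ1=1010 | 1Δ
t=2: Δ0=1010 Δ1=1110 Δ2=1111 Δ3=0101 Δ4=0111 | 4Δ
t=3: Δ0=0111 Δ1=0011 | 1Δ
t=4: Δ0=0011 Δ1=0111 Δ2=0110 Δ3=1100 Δ4=1110 | 4Δ
t=5: Δ0=1110 Δ1=1010 | 1Δ
t=6: Δ0=1010 Δ1=1110 Δ2=1111 Δ3=0101 Δ4=0111 | 4Δ
t=7: Δ0=0111 Δ1=0011 | 1Δ
t=8: Δ0=0011 Δ1=0111 Δ2=0110 Δ3=1100 Δ4=1110 | 4Δ

yes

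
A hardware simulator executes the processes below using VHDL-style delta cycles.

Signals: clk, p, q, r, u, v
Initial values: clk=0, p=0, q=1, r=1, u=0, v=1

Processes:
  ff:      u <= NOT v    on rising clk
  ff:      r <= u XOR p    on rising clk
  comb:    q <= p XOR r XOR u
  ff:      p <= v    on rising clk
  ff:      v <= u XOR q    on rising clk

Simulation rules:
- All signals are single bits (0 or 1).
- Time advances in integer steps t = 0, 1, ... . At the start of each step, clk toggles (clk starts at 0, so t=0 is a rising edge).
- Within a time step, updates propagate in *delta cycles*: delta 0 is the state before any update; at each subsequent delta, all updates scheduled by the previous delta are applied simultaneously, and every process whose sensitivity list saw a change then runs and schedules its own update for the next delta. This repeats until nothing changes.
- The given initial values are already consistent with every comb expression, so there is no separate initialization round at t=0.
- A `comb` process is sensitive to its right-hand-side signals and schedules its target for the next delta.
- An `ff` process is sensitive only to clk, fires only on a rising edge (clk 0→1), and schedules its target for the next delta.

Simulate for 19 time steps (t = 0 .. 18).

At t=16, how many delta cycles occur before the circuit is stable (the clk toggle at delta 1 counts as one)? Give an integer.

t=0 Δ0: p=0 q=1 clk=0 v=1 r=1 u=0
  Δ1: clk:0→1
  Δ2: p:0→1, r:1→0
  (2Δ to stable)
t=1 Δ0: p=1 q=1 clk=1 v=1 r=0 u=0
  Δ1: clk:1→0
  (1Δ to stable)
t=2 Δ0: p=1 q=1 clk=0 v=1 r=0 u=0
  Δ1: clk:0→1
  Δ2: r:0→1
  Δ3: q:1→0
  (3Δ to stable)
t=3 Δ0: p=1 q=0 clk=1 v=1 r=1 u=0
  Δ1: clk:1→0
  (1Δ to stable)
t=4 Δ0: p=1 q=0 clk=0 v=1 r=1 u=0
  Δ1: clk:0→1
  Δ2: v:1→0
  (2Δ to stable)
t=5 Δ0: p=1 q=0 clk=1 v=0 r=1 u=0
  Δ1: clk:1→0
  (1Δ to stable)
t=6 Δ0: p=1 q=0 clk=0 v=0 r=1 u=0
  Δ1: clk:0→1
  Δ2: p:1→0, u:0→1
  (2Δ to stable)
t=7 Δ0: p=0 q=0 clk=1 v=0 r=1 u=1
  Δ1: clk:1→0
  (1Δ to stable)
t=8 Δ0: p=0 q=0 clk=0 v=0 r=1 u=1
  Δ1: clk:0→1
  Δ2: v:0→1
  (2Δ to stable)
t=9 Δ0: p=0 q=0 clk=1 v=1 r=1 u=1
  Δ1: clk:1→0
  (1Δ to stable)
t=10 Δ0: p=0 q=0 clk=0 v=1 r=1 u=1
  Δ1: clk:0→1
  Δ2: p:0→1, u:1→0
  (2Δ to stable)
t=11 Δ0: p=1 q=0 clk=1 v=1 r=1 u=0
  Δ1: clk:1→0
  (1Δ to stable)
t=12 Δ0: p=1 q=0 clk=0 v=1 r=1 u=0
  Δ1: clk:0→1
  Δ2: v:1→0
  (2Δ to stable)
t=13 Δ0: p=1 q=0 clk=1 v=0 r=1 u=0
  Δ1: clk:1→0
  (1Δ to stable)
t=14 Δ0: p=1 q=0 clk=0 v=0 r=1 u=0
  Δ1: clk:0→1
  Δ2: p:1→0, u:0→1
  (2Δ to stable)
t=15 Δ0: p=0 q=0 clk=1 v=0 r=1 u=1
  Δ1: clk:1→0
  (1Δ to stable)
t=16 Δ0: p=0 q=0 clk=0 v=0 r=1 u=1
  Δ1: clk:0→1
  Δ2: v:0→1
  (2Δ to stable)
t=17 Δ0: p=0 q=0 clk=1 v=1 r=1 u=1
  Δ1: clk:1→0
  (1Δ to stable)
t=18 Δ0: p=0 q=0 clk=0 v=1 r=1 u=1
  Δ1: clk:0→1
  Δ2: p:0→1, u:1→0
  (2Δ to stable)

2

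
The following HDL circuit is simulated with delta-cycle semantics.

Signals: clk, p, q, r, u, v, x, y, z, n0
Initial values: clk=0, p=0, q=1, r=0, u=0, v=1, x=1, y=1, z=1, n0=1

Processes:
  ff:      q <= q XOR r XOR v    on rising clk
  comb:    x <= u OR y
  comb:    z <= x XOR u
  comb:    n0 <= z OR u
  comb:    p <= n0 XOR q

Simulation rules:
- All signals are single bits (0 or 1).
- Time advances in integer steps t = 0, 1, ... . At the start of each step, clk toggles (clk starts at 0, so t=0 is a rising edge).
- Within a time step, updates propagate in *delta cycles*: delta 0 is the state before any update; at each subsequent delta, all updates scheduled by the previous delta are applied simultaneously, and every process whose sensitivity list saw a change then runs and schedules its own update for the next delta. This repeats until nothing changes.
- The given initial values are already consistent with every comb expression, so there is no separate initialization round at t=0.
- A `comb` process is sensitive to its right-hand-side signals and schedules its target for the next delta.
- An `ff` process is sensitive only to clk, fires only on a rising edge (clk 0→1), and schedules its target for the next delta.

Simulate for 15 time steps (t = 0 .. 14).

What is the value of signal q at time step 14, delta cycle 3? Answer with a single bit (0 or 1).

t=0 Δ0: z=1 y=1 n0=1 clk=0 r=0 q=1 u=0 p=0 x=1 v=1
  Δ1: clk:0→1
  Δ2: q:1→0
  Δ3: p:0→1
  (3Δ to stable)
t=1 Δ0: z=1 y=1 n0=1 clk=1 r=0 q=0 u=0 p=1 x=1 v=1
  Δ1: clk:1→0
  (1Δ to stable)
t=2 Δ0: z=1 y=1 n0=1 clk=0 r=0 q=0 u=0 p=1 x=1 v=1
  Δ1: clk:0→1
  Δ2: q:0→1
  Δ3: p:1→0
  (3Δ to stable)
t=3 Δ0: z=1 y=1 n0=1 clk=1 r=0 q=1 u=0 p=0 x=1 v=1
  Δ1: clk:1→0
  (1Δ to stable)
t=4 Δ0: z=1 y=1 n0=1 clk=0 r=0 q=1 u=0 p=0 x=1 v=1
  Δ1: clk:0→1
  Δ2: q:1→0
  Δ3: p:0→1
  (3Δ to stable)
t=5 Δ0: z=1 y=1 n0=1 clk=1 r=0 q=0 u=0 p=1 x=1 v=1
  Δ1: clk:1→0
  (1Δ to stable)
t=6 Δ0: z=1 y=1 n0=1 clk=0 r=0 q=0 u=0 p=1 x=1 v=1
  Δ1: clk:0→1
  Δ2: q:0→1
  Δ3: p:1→0
  (3Δ to stable)
t=7 Δ0: z=1 y=1 n0=1 clk=1 r=0 q=1 u=0 p=0 x=1 v=1
  Δ1: clk:1→0
  (1Δ to stable)
t=8 Δ0: z=1 y=1 n0=1 clk=0 r=0 q=1 u=0 p=0 x=1 v=1
  Δ1: clk:0→1
  Δ2: q:1→0
  Δ3: p:0→1
  (3Δ to stable)
t=9 Δ0: z=1 y=1 n0=1 clk=1 r=0 q=0 u=0 p=1 x=1 v=1
  Δ1: clk:1→0
  (1Δ to stable)
t=10 Δ0: z=1 y=1 n0=1 clk=0 r=0 q=0 u=0 p=1 x=1 v=1
  Δ1: clk:0→1
  Δ2: q:0→1
  Δ3: p:1→0
  (3Δ to stable)
t=11 Δ0: z=1 y=1 n0=1 clk=1 r=0 q=1 u=0 p=0 x=1 v=1
  Δ1: clk:1→0
  (1Δ to stable)
t=12 Δ0: z=1 y=1 n0=1 clk=0 r=0 q=1 u=0 p=0 x=1 v=1
  Δ1: clk:0→1
  Δ2: q:1→0
  Δ3: p:0→1
  (3Δ to stable)
t=13 Δ0: z=1 y=1 n0=1 clk=1 r=0 q=0 u=0 p=1 x=1 v=1
  Δ1: clk:1→0
  (1Δ to stable)
t=14 Δ0: z=1 y=1 n0=1 clk=0 r=0 q=0 u=0 p=1 x=1 v=1
  Δ1: clk:0→1
  Δ2: q:0→1
  Δ3: p:1→0
  (3Δ to stable)

1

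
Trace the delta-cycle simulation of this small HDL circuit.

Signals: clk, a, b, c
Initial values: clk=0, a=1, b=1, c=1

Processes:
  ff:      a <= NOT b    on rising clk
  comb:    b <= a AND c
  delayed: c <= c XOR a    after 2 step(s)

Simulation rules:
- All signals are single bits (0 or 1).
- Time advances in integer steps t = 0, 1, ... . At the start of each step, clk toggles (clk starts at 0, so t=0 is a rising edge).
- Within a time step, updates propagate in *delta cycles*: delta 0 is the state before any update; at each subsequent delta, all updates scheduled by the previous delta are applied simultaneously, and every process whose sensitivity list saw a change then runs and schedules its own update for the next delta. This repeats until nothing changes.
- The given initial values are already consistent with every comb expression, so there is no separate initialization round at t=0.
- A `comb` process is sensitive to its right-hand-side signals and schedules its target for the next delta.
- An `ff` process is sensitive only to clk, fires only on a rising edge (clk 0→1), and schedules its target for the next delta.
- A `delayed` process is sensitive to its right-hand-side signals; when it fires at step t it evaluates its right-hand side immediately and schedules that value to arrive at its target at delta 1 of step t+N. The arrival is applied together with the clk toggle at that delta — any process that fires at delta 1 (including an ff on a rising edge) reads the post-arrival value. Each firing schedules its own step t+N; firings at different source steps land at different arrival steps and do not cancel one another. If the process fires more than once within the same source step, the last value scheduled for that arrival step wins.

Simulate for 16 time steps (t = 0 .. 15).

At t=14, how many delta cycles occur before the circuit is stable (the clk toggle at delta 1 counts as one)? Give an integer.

t0.Δ0 clk=0 c=1 a=1 b=1
t0.Δ1 clk=1 c=1 a=1 b=1
t0.Δ2 clk=1 c=1 a=0 b=1
t0.Δ3 clk=1 c=1 a=0 b=0
t1.Δ0 clk=1 c=1 a=0 b=0
t1.Δ1 clk=0 c=1 a=0 b=0
t2.Δ0 clk=0 c=1 a=0 b=0
t2.Δ1 clk=1 c=1 a=0 b=0
t2.Δ2 clk=1 c=1 a=1 b=0
t2.Δ3 clk=1 c=1 a=1 b=1
t3.Δ0 clk=1 c=1 a=1 b=1
t3.Δ1 clk=0 c=1 a=1 b=1
t4.Δ0 clk=0 c=1 a=1 b=1
t4.Δ1 clk=1 c=0 a=1 b=1
t4.Δ2 clk=1 c=0 a=0 b=0
t5.Δ0 clk=1 c=0 a=0 b=0
t5.Δ1 clk=0 c=0 a=0 b=0
t6.Δ0 clk=0 c=0 a=0 b=0
t6.Δ1 clk=1 c=0 a=0 b=0
t6.Δ2 clk=1 c=0 a=1 b=0
t7.Δ0 clk=1 c=0 a=1 b=0
t7.Δ1 clk=0 c=0 a=1 b=0
t8.Δ0 clk=0 c=0 a=1 b=0
t8.Δ1 clk=1 c=1 a=1 b=0
t8.Δ2 clk=1 c=1 a=1 b=1
t9.Δ0 clk=1 c=1 a=1 b=1
t9.Δ1 clk=0 c=1 a=1 b=1
t10.Δ0 clk=0 c=1 a=1 b=1
t10.Δ1 clk=1 c=0 a=1 b=1
t10.Δ2 clk=1 c=0 a=0 b=0
t11.Δ0 clk=1 c=0 a=0 b=0
t11.Δ1 clk=0 c=0 a=0 b=0
t12.Δ0 clk=0 c=0 a=0 b=0
t12.Δ1 clk=1 c=0 a=0 b=0
t12.Δ2 clk=1 c=0 a=1 b=0
t13.Δ0 clk=1 c=0 a=1 b=0
t13.Δ1 clk=0 c=0 a=1 b=0
t14.Δ0 clk=0 c=0 a=1 b=0
t14.Δ1 clk=1 c=1 a=1 b=0
t14.Δ2 clk=1 c=1 a=1 b=1
t15.Δ0 clk=1 c=1 a=1 b=1
t15.Δ1 clk=0 c=1 a=1 b=1

2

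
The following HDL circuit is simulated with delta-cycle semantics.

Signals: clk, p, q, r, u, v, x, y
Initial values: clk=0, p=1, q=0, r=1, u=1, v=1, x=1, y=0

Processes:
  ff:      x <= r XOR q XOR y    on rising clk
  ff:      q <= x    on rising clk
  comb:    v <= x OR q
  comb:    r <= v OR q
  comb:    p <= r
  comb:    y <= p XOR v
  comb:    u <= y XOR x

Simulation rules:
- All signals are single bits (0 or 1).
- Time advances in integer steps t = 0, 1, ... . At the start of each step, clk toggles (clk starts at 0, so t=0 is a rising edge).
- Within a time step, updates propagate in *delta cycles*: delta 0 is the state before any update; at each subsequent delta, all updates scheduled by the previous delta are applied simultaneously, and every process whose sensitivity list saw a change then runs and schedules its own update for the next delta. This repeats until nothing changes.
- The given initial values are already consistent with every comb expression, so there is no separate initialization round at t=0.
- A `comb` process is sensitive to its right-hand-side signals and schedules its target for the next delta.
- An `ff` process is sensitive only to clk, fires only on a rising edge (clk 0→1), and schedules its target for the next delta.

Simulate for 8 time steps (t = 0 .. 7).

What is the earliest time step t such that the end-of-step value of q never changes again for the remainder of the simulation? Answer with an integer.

t=0 Δ0: q=0 clk=0 u=1 p=1 v=1 r=1 x=1 y=0
  Δ1: clk:0→1
  Δ2: q:0→1
  (2Δ to stable)
t=1 Δ0: q=1 clk=1 u=1 p=1 v=1 r=1 x=1 y=0
  Δ1: clk:1→0
  (1Δ to stable)
t=2 Δ0: q=1 clk=0 u=1 p=1 v=1 r=1 x=1 y=0
  Δ1: clk:0→1
  Δ2: x:1→0
  Δ3: u:1→0
  (3Δ to stable)
t=3 Δ0: q=1 clk=1 u=0 p=1 v=1 r=1 x=0 y=0
  Δ1: clk:1→0
  (1Δ to stable)
t=4 Δ0: q=1 clk=0 u=0 p=1 v=1 r=1 x=0 y=0
  Δ1: clk:0→1
  Δ2: q:1→0
  Δ3: v:1→0
  Δ4: r:1→0, y:0→1
  Δ5: u:0→1, p:1→0
  Δ6: y:1→0
  Δ7: u:1→0
  (7Δ to stable)
t=5 Δ0: q=0 clk=1 u=0 p=0 v=0 r=0 x=0 y=0
  Δ1: clk:1→0
  (1Δ to stable)
t=6 Δ0: q=0 clk=0 u=0 p=0 v=0 r=0 x=0 y=0
  Δ1: clk:0→1
  (1Δ to stable)
t=7 Δ0: q=0 clk=1 u=0 p=0 v=0 r=0 x=0 y=0
  Δ1: clk:1→0
  (1Δ to stable)

4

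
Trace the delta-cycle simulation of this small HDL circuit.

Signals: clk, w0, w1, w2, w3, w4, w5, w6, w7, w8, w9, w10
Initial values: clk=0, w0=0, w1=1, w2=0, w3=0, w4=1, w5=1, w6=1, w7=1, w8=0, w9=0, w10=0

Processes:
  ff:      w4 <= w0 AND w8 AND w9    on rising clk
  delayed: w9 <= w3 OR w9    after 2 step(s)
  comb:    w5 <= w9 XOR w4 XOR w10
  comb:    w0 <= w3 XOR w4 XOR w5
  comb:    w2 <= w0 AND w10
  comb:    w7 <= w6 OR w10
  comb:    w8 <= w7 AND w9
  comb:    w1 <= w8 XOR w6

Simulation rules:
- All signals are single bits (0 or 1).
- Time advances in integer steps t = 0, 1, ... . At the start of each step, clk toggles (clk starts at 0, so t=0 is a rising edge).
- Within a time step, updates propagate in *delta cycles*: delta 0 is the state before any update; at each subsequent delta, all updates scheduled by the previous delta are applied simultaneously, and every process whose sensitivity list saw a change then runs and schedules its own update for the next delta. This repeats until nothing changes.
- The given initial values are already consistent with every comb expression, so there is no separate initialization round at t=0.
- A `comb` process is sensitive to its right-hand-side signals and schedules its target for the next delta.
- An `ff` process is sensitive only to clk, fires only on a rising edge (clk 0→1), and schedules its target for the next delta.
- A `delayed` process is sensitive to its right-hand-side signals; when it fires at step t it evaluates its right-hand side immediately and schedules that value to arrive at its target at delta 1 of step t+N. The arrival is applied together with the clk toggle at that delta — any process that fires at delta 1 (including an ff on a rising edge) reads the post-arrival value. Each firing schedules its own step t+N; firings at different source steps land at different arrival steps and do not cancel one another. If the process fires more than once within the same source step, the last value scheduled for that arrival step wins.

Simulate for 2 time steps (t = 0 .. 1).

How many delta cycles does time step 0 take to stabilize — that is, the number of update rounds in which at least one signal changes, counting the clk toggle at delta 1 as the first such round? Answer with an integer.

4

[bits: w5,clk,w8,w3,w0,w9,w7,w4,w6,w2,w10,w1]
t=0: Δ0=100000111001 Δ1=110000111001 Δ2=110000101001 Δ3=010010101001 Δ4=010000101001 | 4Δ
t=1: Δ0=010000101001 Δ1=000000101001 | 1Δ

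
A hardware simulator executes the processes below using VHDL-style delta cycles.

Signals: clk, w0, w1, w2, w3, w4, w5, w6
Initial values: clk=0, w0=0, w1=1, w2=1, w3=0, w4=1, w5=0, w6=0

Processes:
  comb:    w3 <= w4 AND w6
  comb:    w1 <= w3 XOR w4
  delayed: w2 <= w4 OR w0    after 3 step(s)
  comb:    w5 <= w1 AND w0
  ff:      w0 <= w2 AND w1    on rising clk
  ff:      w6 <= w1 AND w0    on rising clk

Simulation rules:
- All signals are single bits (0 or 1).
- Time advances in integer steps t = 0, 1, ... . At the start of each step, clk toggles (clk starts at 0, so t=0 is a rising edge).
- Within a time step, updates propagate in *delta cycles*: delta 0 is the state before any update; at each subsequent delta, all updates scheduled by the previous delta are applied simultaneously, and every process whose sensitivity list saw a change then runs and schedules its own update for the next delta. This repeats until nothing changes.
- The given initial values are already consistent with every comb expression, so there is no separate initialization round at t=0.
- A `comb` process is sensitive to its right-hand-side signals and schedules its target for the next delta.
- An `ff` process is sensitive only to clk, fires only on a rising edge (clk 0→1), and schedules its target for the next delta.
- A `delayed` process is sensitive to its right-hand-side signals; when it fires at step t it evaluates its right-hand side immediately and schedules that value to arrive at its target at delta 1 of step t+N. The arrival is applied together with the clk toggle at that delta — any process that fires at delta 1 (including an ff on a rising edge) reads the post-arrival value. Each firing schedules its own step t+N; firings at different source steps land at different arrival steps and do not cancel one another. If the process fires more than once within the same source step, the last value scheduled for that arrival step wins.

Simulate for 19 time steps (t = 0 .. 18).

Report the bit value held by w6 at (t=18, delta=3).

[bits: clk,w6,w5,w2,w0,w1,w4,w3]
t=0: Δ0=00010110 Δ1=10010110 Δ2=10011110 Δ3=10111110 | 3Δ
t=1: Δ0=10111110 Δ1=00111110 | 1Δ
t=2: Δ0=00111110 Δ1=10111110 Δ2=11111110 Δ3=11111111 Δ4=11111011 Δ5=11011011 | 5Δ
t=3: Δ0=11011011 Δ1=01011011 | 1Δ
t=4: Δ0=01011011 Δ1=11011011 Δ2=10010011 Δ3=10010010 Δ4=10010110 | 4Δ
t=5: Δ0=10010110 Δ1=00010110 | 1Δ
t=6: Δ0=00010110 Δ1=10010110 Δ2=10011110 Δ3=10111110 | 3Δ
t=7: Δ0=10111110 Δ1=00111110 | 1Δ
t=8: Δ0=00111110 Δ1=10111110 Δ2=11111110 Δ3=11111111 Δ4=11111011 Δ5=11011011 | 5Δ
t=9: Δ0=11011011 Δ1=01011011 | 1Δ
t=10: Δ0=01011011 Δ1=11011011 Δ2=10010011 Δ3=10010010 Δ4=10010110 | 4Δ
t=11: Δ0=10010110 Δ1=00010110 | 1Δ
t=12: Δ0=00010110 Δ1=10010110 Δ2=10011110 Δ3=10111110 | 3Δ
t=13: Δ0=10111110 Δ1=00111110 | 1Δ
t=14: Δ0=00111110 Δ1=10111110 Δ2=11111110 Δ3=11111111 Δ4=11111011 Δ5=11011011 | 5Δ
t=15: Δ0=11011011 Δ1=01011011 | 1Δ
t=16: Δ0=01011011 Δ1=11011011 Δ2=10010011 Δ3=10010010 Δ4=10010110 | 4Δ
t=17: Δ0=10010110 Δ1=00010110 | 1Δ
t=18: Δ0=00010110 Δ1=10010110 Δ2=10011110 Δ3=10111110 | 3Δ

0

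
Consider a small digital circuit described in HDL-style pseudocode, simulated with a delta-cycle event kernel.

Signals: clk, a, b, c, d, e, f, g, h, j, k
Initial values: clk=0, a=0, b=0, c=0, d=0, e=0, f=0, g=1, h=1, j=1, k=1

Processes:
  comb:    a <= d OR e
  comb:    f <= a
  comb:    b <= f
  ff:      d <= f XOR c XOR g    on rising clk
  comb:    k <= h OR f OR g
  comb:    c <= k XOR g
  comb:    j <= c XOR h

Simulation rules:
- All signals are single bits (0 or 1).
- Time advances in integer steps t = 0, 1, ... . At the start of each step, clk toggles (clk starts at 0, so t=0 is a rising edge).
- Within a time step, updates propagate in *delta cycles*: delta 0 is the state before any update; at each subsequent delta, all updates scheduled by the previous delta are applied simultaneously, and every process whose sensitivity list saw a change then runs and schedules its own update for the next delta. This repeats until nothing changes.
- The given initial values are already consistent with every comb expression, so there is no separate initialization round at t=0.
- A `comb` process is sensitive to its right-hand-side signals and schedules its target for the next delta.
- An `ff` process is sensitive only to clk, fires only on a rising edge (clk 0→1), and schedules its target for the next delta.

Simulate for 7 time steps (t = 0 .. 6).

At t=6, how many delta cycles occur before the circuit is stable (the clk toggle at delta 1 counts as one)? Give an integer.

t0.Δ0 e=0 c=0 d=0 clk=0 h=1 k=1 f=0 g=1 j=1 b=0 a=0
t0.Δ1 e=0 c=0 d=0 clk=1 h=1 k=1 f=0 g=1 j=1 b=0 a=0
t0.Δ2 e=0 c=0 d=1 clk=1 h=1 k=1 f=0 g=1 j=1 b=0 a=0
t0.Δ3 e=0 c=0 d=1 clk=1 h=1 k=1 f=0 g=1 j=1 b=0 a=1
t0.Δ4 e=0 c=0 d=1 clk=1 h=1 k=1 f=1 g=1 j=1 b=0 a=1
t0.Δ5 e=0 c=0 d=1 clk=1 h=1 k=1 f=1 g=1 j=1 b=1 a=1
t1.Δ0 e=0 c=0 d=1 clk=1 h=1 k=1 f=1 g=1 j=1 b=1 a=1
t1.Δ1 e=0 c=0 d=1 clk=0 h=1 k=1 f=1 g=1 j=1 b=1 a=1
t2.Δ0 e=0 c=0 d=1 clk=0 h=1 k=1 f=1 g=1 j=1 b=1 a=1
t2.Δ1 e=0 c=0 d=1 clk=1 h=1 k=1 f=1 g=1 j=1 b=1 a=1
t2.Δ2 e=0 c=0 d=0 clk=1 h=1 k=1 f=1 g=1 j=1 b=1 a=1
t2.Δ3 e=0 c=0 d=0 clk=1 h=1 k=1 f=1 g=1 j=1 b=1 a=0
t2.Δ4 e=0 c=0 d=0 clk=1 h=1 k=1 f=0 g=1 j=1 b=1 a=0
t2.Δ5 e=0 c=0 d=0 clk=1 h=1 k=1 f=0 g=1 j=1 b=0 a=0
t3.Δ0 e=0 c=0 d=0 clk=1 h=1 k=1 f=0 g=1 j=1 b=0 a=0
t3.Δ1 e=0 c=0 d=0 clk=0 h=1 k=1 f=0 g=1 j=1 b=0 a=0
t4.Δ0 e=0 c=0 d=0 clk=0 h=1 k=1 f=0 g=1 j=1 b=0 a=0
t4.Δ1 e=0 c=0 d=0 clk=1 h=1 k=1 f=0 g=1 j=1 b=0 a=0
t4.Δ2 e=0 c=0 d=1 clk=1 h=1 k=1 f=0 g=1 j=1 b=0 a=0
t4.Δ3 e=0 c=0 d=1 clk=1 h=1 k=1 f=0 g=1 j=1 b=0 a=1
t4.Δ4 e=0 c=0 d=1 clk=1 h=1 k=1 f=1 g=1 j=1 b=0 a=1
t4.Δ5 e=0 c=0 d=1 clk=1 h=1 k=1 f=1 g=1 j=1 b=1 a=1
t5.Δ0 e=0 c=0 d=1 clk=1 h=1 k=1 f=1 g=1 j=1 b=1 a=1
t5.Δ1 e=0 c=0 d=1 clk=0 h=1 k=1 f=1 g=1 j=1 b=1 a=1
t6.Δ0 e=0 c=0 d=1 clk=0 h=1 k=1 f=1 g=1 j=1 b=1 a=1
t6.Δ1 e=0 c=0 d=1 clk=1 h=1 k=1 f=1 g=1 j=1 b=1 a=1
t6.Δ2 e=0 c=0 d=0 clk=1 h=1 k=1 f=1 g=1 j=1 b=1 a=1
t6.Δ3 e=0 c=0 d=0 clk=1 h=1 k=1 f=1 g=1 j=1 b=1 a=0
t6.Δ4 e=0 c=0 d=0 clk=1 h=1 k=1 f=0 g=1 j=1 b=1 a=0
t6.Δ5 e=0 c=0 d=0 clk=1 h=1 k=1 f=0 g=1 j=1 b=0 a=0

5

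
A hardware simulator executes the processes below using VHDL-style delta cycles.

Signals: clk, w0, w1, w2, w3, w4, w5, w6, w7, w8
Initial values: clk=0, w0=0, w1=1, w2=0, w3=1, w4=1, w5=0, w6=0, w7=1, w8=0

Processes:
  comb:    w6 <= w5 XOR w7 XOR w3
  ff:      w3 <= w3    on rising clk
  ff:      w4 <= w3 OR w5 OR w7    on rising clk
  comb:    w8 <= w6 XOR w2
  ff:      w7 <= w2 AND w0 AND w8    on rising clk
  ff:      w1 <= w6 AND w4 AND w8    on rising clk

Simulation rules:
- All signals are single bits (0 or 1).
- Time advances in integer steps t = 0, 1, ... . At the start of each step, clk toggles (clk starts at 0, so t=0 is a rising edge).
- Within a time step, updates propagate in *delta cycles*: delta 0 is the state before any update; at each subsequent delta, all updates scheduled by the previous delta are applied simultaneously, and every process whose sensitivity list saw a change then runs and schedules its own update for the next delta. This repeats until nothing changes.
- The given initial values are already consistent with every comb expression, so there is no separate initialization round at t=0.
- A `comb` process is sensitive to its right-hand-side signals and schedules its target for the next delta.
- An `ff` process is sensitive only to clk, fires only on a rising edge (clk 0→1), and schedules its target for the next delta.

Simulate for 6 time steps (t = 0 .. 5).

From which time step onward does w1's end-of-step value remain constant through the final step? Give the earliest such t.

t=0 Δ0: w6=0 clk=0 w0=0 w3=1 w4=1 w7=1 w5=0 w8=0 w1=1 w2=0
  Δ1: clk:0→1
  Δ2: w7:1→0, w1:1→0
  Δ3: w6:0→1
  Δ4: w8:0→1
  (4Δ to stable)
t=1 Δ0: w6=1 clk=1 w0=0 w3=1 w4=1 w7=0 w5=0 w8=1 w1=0 w2=0
  Δ1: clk:1→0
  (1Δ to stable)
t=2 Δ0: w6=1 clk=0 w0=0 w3=1 w4=1 w7=0 w5=0 w8=1 w1=0 w2=0
  Δ1: clk:0→1
  Δ2: w1:0→1
  (2Δ to stable)
t=3 Δ0: w6=1 clk=1 w0=0 w3=1 w4=1 w7=0 w5=0 w8=1 w1=1 w2=0
  Δ1: clk:1→0
  (1Δ to stable)
t=4 Δ0: w6=1 clk=0 w0=0 w3=1 w4=1 w7=0 w5=0 w8=1 w1=1 w2=0
  Δ1: clk:0→1
  (1Δ to stable)
t=5 Δ0: w6=1 clk=1 w0=0 w3=1 w4=1 w7=0 w5=0 w8=1 w1=1 w2=0
  Δ1: clk:1→0
  (1Δ to stable)

2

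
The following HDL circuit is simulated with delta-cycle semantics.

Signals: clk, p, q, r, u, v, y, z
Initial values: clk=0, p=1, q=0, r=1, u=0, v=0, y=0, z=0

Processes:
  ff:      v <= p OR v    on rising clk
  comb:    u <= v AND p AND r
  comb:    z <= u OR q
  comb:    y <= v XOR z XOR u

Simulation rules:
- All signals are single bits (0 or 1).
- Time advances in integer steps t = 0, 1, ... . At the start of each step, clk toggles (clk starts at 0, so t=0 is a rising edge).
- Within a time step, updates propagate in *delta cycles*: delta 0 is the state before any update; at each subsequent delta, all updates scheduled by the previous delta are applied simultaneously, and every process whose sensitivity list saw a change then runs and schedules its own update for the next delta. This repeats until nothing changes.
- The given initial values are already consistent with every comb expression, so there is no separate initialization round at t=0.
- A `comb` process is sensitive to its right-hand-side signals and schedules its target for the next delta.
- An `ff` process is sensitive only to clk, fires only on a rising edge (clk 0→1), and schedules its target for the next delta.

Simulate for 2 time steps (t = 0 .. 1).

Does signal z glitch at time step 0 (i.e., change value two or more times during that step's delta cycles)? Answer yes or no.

[bits: clk,u,r,y,z,q,v,p]
t=0: Δ0=00100001 Δ1=10100001 Δ2=10100011 Δ3=11110011 Δ4=11101011 Δ5=11111011 | 5Δ
t=1: Δ0=11111011 Δ1=01111011 | 1Δ

no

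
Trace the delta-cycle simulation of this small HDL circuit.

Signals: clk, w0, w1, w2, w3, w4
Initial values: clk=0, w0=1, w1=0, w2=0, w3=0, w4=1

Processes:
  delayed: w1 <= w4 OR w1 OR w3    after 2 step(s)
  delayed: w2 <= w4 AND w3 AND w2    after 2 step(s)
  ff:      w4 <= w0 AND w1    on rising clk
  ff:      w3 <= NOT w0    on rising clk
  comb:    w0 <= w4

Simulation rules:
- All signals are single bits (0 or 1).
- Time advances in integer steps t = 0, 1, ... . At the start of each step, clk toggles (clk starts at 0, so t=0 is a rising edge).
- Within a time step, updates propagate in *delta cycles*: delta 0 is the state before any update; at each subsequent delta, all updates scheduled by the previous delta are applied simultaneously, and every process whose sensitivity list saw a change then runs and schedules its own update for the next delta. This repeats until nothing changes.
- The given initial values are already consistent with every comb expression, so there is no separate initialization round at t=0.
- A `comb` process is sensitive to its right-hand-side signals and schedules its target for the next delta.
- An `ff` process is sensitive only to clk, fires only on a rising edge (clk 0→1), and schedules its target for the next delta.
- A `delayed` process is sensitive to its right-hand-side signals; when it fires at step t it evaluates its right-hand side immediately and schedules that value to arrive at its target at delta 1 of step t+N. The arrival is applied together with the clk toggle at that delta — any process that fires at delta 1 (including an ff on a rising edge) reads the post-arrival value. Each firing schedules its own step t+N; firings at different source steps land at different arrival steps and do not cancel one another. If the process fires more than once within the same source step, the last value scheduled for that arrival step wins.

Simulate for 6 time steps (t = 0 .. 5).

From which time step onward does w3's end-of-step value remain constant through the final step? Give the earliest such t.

t0.Δ0 w4=1 w0=1 clk=0 w1=0 w3=0 w2=0
t0.Δ1 w4=1 w0=1 clk=1 w1=0 w3=0 w2=0
t0.Δ2 w4=0 w0=1 clk=1 w1=0 w3=0 w2=0
t0.Δ3 w4=0 w0=0 clk=1 w1=0 w3=0 w2=0
t1.Δ0 w4=0 w0=0 clk=1 w1=0 w3=0 w2=0
t1.Δ1 w4=0 w0=0 clk=0 w1=0 w3=0 w2=0
t2.Δ0 w4=0 w0=0 clk=0 w1=0 w3=0 w2=0
t2.Δ1 w4=0 w0=0 clk=1 w1=0 w3=0 w2=0
t2.Δ2 w4=0 w0=0 clk=1 w1=0 w3=1 w2=0
t3.Δ0 w4=0 w0=0 clk=1 w1=0 w3=1 w2=0
t3.Δ1 w4=0 w0=0 clk=0 w1=0 w3=1 w2=0
t4.Δ0 w4=0 w0=0 clk=0 w1=0 w3=1 w2=0
t4.Δ1 w4=0 w0=0 clk=1 w1=1 w3=1 w2=0
t5.Δ0 w4=0 w0=0 clk=1 w1=1 w3=1 w2=0
t5.Δ1 w4=0 w0=0 clk=0 w1=1 w3=1 w2=0

2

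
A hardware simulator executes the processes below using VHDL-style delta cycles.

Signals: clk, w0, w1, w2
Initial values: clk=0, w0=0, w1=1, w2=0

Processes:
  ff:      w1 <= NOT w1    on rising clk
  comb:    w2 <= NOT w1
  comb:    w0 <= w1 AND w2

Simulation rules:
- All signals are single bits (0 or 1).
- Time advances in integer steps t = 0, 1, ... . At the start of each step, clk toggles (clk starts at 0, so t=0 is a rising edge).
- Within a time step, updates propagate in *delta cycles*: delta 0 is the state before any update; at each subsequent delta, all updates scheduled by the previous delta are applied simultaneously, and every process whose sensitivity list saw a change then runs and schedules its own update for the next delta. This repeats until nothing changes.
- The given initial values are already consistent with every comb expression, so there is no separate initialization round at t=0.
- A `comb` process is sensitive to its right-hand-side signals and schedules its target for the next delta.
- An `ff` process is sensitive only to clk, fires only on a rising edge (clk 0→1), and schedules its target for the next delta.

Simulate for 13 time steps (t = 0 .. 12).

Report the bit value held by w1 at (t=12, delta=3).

0

[bits: w0,w2,clk,w1]
t=0: Δ0=0001 Δ1=0011 Δ2=0010 Δ3=0110 | 3Δ
t=1: Δ0=0110 Δ1=0100 | 1Δ
t=2: Δ0=0100 Δ1=0110 Δ2=0111 Δ3=1011 Δ4=0011 | 4Δ
t=3: Δ0=0011 Δ1=0001 | 1Δ
t=4: Δ0=0001 Δ1=0011 Δ2=0010 Δ3=0110 | 3Δ
t=5: Δ0=0110 Δ1=0100 | 1Δ
t=6: Δ0=0100 Δ1=0110 Δ2=0111 Δ3=1011 Δ4=0011 | 4Δ
t=7: Δ0=0011 Δ1=0001 | 1Δ
t=8: Δ0=0001 Δ1=0011 Δ2=0010 Δ3=0110 | 3Δ
t=9: Δ0=0110 Δ1=0100 | 1Δ
t=10: Δ0=0100 Δ1=0110 Δ2=0111 Δ3=1011 Δ4=0011 | 4Δ
t=11: Δ0=0011 Δ1=0001 | 1Δ
t=12: Δ0=0001 Δ1=0011 Δ2=0010 Δ3=0110 | 3Δ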